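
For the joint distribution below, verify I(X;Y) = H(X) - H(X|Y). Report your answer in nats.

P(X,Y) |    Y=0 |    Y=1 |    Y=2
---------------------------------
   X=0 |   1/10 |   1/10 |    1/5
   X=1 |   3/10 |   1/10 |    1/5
I(X;Y) = 0.0322 nats

Mutual information has multiple equivalent forms:
- I(X;Y) = H(X) - H(X|Y)
- I(X;Y) = H(Y) - H(Y|X)
- I(X;Y) = H(X) + H(Y) - H(X,Y)

Computing all quantities:
H(X) = 0.6730, H(Y) = 1.0549, H(X,Y) = 1.6957
H(X|Y) = 0.6408, H(Y|X) = 1.0227

Verification:
H(X) - H(X|Y) = 0.6730 - 0.6408 = 0.0322
H(Y) - H(Y|X) = 1.0549 - 1.0227 = 0.0322
H(X) + H(Y) - H(X,Y) = 0.6730 + 1.0549 - 1.6957 = 0.0322

All forms give I(X;Y) = 0.0322 nats. ✓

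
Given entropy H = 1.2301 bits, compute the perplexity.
2.3458

Perplexity is 2^H (or exp(H) for natural log).

H = 1.2301 bits
Perplexity = 2^1.2301 = 2.3458

Interpretation: The model's uncertainty is equivalent to choosing uniformly among 2.3 options.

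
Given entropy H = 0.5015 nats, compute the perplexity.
1.6512

Perplexity is e^H (or exp(H) for natural log).

H = 0.5015 nats
Perplexity = e^0.5015 = 1.6512

Interpretation: The model's uncertainty is equivalent to choosing uniformly among 1.7 options.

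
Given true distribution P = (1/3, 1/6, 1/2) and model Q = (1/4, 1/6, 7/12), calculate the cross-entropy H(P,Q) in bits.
1.4863 bits

Cross-entropy: H(P,Q) = -Σ p(x) log q(x)

Alternatively: H(P,Q) = H(P) + D_KL(P||Q)
H(P) = 1.4591 bits
D_KL(P||Q) = 0.0271 bits

H(P,Q) = 1.4591 + 0.0271 = 1.4863 bits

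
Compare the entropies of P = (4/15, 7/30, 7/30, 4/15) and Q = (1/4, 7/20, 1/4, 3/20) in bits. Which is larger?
P

Computing entropies in bits:
H(P) = 1.9968
H(Q) = 1.9406

Distribution P has higher entropy.

Intuition: The distribution closer to uniform (more spread out) has higher entropy.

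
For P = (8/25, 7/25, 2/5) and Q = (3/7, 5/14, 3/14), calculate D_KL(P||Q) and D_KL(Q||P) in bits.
D_KL(P||Q) = 0.1270, D_KL(Q||P) = 0.1131

KL divergence is not symmetric: D_KL(P||Q) ≠ D_KL(Q||P) in general.

D_KL(P||Q) = 0.1270 bits
D_KL(Q||P) = 0.1131 bits

No, they are not equal!

This asymmetry is why KL divergence is not a true distance metric.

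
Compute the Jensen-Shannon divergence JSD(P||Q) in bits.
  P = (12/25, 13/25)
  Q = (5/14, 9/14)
0.0112 bits

Jensen-Shannon divergence is:
JSD(P||Q) = 0.5 × D_KL(P||M) + 0.5 × D_KL(Q||M)
where M = 0.5 × (P + Q) is the mixture distribution.

M = 0.5 × (12/25, 13/25) + 0.5 × (5/14, 9/14) = (0.418571, 0.581429)

D_KL(P||M) = 0.0111 bits
D_KL(Q||M) = 0.0114 bits

JSD(P||Q) = 0.5 × 0.0111 + 0.5 × 0.0114 = 0.0112 bits

Unlike KL divergence, JSD is symmetric and bounded: 0 ≤ JSD ≤ log(2).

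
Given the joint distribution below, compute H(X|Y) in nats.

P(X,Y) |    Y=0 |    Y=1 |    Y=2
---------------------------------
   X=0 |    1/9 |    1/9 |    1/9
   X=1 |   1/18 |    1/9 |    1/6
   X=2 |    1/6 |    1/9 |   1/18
1.0405 nats

Using the chain rule: H(X|Y) = H(X,Y) - H(Y)

First, compute H(X,Y) = 2.1391 nats

Marginal P(Y) = (1/3, 1/3, 1/3)
H(Y) = 1.0986 nats

H(X|Y) = H(X,Y) - H(Y) = 2.1391 - 1.0986 = 1.0405 nats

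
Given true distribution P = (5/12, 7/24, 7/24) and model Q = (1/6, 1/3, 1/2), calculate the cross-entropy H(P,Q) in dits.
0.5512 dits

Cross-entropy: H(P,Q) = -Σ p(x) log q(x)

Alternatively: H(P,Q) = H(P) + D_KL(P||Q)
H(P) = 0.4706 dits
D_KL(P||Q) = 0.0806 dits

H(P,Q) = 0.4706 + 0.0806 = 0.5512 dits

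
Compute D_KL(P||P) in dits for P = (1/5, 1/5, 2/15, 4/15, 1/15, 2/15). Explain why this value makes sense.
0.0000 dits

KL divergence satisfies the Gibbs inequality: D_KL(P||Q) ≥ 0 for all distributions P, Q.

D_KL(P||Q) = Σ p(x) log(p(x)/q(x))
Each term is p(x) × log_10(p(x)/p(x)) = p(x) × log_10(1) = 0, so the sum is 0.
D_KL(P||Q) = 0.0000 dits

When P = Q, the KL divergence is exactly 0, as there is no 'divergence' between identical distributions.

This non-negativity is a fundamental property: relative entropy cannot be negative because it measures how different Q is from P.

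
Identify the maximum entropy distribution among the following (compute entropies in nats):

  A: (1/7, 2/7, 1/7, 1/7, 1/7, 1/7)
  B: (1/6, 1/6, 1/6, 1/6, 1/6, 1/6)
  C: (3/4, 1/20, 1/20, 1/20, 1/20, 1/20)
B

For a discrete distribution over n outcomes, entropy is maximized by the uniform distribution.

Computing entropies:
H(A) = 1.7479 nats
H(B) = 1.7918 nats
H(C) = 0.9647 nats

The uniform distribution (where all probabilities equal 1/6) achieves the maximum entropy of log_e(6) = 1.7918 nats.

Distribution B has the highest entropy.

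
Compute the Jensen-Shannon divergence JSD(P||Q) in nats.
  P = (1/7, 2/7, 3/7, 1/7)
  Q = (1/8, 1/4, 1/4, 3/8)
0.0397 nats

Jensen-Shannon divergence is:
JSD(P||Q) = 0.5 × D_KL(P||M) + 0.5 × D_KL(Q||M)
where M = 0.5 × (P + Q) is the mixture distribution.

M = 0.5 × (1/7, 2/7, 3/7, 1/7) + 0.5 × (1/8, 1/4, 1/4, 3/8) = (0.133929, 0.267857, 0.339286, 0.258929)

D_KL(P||M) = 0.0428 nats
D_KL(Q||M) = 0.0367 nats

JSD(P||Q) = 0.5 × 0.0428 + 0.5 × 0.0367 = 0.0397 nats

Unlike KL divergence, JSD is symmetric and bounded: 0 ≤ JSD ≤ log(2).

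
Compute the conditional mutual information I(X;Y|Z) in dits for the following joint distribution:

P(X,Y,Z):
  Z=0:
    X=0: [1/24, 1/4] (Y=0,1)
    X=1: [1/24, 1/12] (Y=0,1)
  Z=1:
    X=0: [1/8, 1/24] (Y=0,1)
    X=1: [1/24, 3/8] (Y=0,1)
0.0561 dits

Conditional mutual information: I(X;Y|Z) = H(X|Z) + H(Y|Z) - H(X,Y|Z)

H(Z) = 0.2950
H(X,Z) = 0.5571 → H(X|Z) = 0.2621
H(Y,Z) = 0.5371 → H(Y|Z) = 0.2421
H(X,Y,Z) = 0.7431 → H(X,Y|Z) = 0.4481

I(X;Y|Z) = 0.2621 + 0.2421 - 0.4481 = 0.0561 dits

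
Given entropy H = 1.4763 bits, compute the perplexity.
2.7823

Perplexity is 2^H (or exp(H) for natural log).

H = 1.4763 bits
Perplexity = 2^1.4763 = 2.7823

Interpretation: The model's uncertainty is equivalent to choosing uniformly among 2.8 options.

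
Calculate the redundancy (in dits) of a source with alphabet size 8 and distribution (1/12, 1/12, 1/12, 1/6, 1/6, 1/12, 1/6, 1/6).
0.0246 dits

Redundancy measures how far a source is from maximum entropy:
R = H_max - H(X)

Maximum entropy for 8 symbols: H_max = log_10(8) = 0.9031 dits
Actual entropy: H(X) = 0.8785 dits
Redundancy: R = 0.9031 - 0.8785 = 0.0246 dits

This redundancy represents potential for compression: the source could be compressed by 0.0246 dits per symbol.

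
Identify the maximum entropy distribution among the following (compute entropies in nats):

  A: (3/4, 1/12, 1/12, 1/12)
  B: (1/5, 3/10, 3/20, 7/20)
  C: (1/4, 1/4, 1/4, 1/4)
C

For a discrete distribution over n outcomes, entropy is maximized by the uniform distribution.

Computing entropies:
H(A) = 0.8370 nats
H(B) = 1.3351 nats
H(C) = 1.3863 nats

The uniform distribution (where all probabilities equal 1/4) achieves the maximum entropy of log_e(4) = 1.3863 nats.

Distribution C has the highest entropy.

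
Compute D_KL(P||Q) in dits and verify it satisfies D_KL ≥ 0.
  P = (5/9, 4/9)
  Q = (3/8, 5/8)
0.0290 dits

KL divergence satisfies the Gibbs inequality: D_KL(P||Q) ≥ 0 for all distributions P, Q.

D_KL(P||Q) = Σ p(x) log(p(x)/q(x))
Term by term:
  x=0: 5/9 × log_10[(5/9)/(3/8)] = 0.0948
  x=1: 4/9 × log_10[(4/9)/(5/8)] = -0.0658
D_KL(P||Q) = 0.0290 dits

D_KL(P||Q) = 0.0290 ≥ 0 ✓

This non-negativity is a fundamental property: relative entropy cannot be negative because it measures how different Q is from P.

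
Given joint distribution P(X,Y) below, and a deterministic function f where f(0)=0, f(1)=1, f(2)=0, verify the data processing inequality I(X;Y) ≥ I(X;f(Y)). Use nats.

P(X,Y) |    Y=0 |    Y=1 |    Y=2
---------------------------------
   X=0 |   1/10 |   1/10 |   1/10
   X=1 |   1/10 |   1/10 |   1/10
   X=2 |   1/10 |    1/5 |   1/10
I(X;Y) = 0.0138, I(X;f(Y)) = 0.0138, inequality holds: 0.0138 ≥ 0.0138

Data Processing Inequality: For any Markov chain X → Y → Z, we have I(X;Y) ≥ I(X;Z).

Here Z = f(Y) is a deterministic function of Y, forming X → Y → Z.

Original I(X;Y) = 0.0138 nats

After applying f:
P(X,Z) where Z=f(Y):
- P(X,Z=0) = P(X,Y=0) + P(X,Y=2)
- P(X,Z=1) = P(X,Y=1)

I(X;Z) = I(X;f(Y)) = 0.0138 nats

Verification: 0.0138 ≥ 0.0138 ✓

Information cannot be created by processing; the function f can only lose information about X.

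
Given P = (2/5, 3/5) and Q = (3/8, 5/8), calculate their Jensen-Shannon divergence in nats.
0.0003 nats

Jensen-Shannon divergence is:
JSD(P||Q) = 0.5 × D_KL(P||M) + 0.5 × D_KL(Q||M)
where M = 0.5 × (P + Q) is the mixture distribution.

M = 0.5 × (2/5, 3/5) + 0.5 × (3/8, 5/8) = (0.3875, 0.6125)

D_KL(P||M) = 0.0003 nats
D_KL(Q||M) = 0.0003 nats

JSD(P||Q) = 0.5 × 0.0003 + 0.5 × 0.0003 = 0.0003 nats

Unlike KL divergence, JSD is symmetric and bounded: 0 ≤ JSD ≤ log(2).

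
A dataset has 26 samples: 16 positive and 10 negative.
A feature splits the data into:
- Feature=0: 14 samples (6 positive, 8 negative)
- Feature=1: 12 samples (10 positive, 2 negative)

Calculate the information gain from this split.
0.1307 bits

Information Gain = H(Y) - H(Y|Feature)

Before split:
P(positive) = 16/26 = 0.6154
H(Y) = 0.9612 bits

After split:
Feature=0: H = 0.9852 bits (weight = 14/26)
Feature=1: H = 0.6500 bits (weight = 12/26)
H(Y|Feature) = (14/26)×0.9852 + (12/26)×0.6500 = 0.8305 bits

Information Gain = 0.9612 - 0.8305 = 0.1307 bits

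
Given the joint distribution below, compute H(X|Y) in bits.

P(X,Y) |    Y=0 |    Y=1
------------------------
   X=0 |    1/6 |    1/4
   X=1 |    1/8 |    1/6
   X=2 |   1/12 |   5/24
1.5524 bits

Using the chain rule: H(X|Y) = H(X,Y) - H(Y)

First, compute H(X,Y) = 2.5069 bits

Marginal P(Y) = (3/8, 5/8)
H(Y) = 0.9544 bits

H(X|Y) = H(X,Y) - H(Y) = 2.5069 - 0.9544 = 1.5524 bits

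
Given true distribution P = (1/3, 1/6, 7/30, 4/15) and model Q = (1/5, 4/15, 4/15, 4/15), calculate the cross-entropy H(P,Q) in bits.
2.0452 bits

Cross-entropy: H(P,Q) = -Σ p(x) log q(x)

Alternatively: H(P,Q) = H(P) + D_KL(P||Q)
H(P) = 1.9575 bits
D_KL(P||Q) = 0.0877 bits

H(P,Q) = 1.9575 + 0.0877 = 2.0452 bits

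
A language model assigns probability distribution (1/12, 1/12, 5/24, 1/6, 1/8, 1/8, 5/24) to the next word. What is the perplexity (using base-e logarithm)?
6.5944

Perplexity is e^H (or exp(H) for natural log).

First, H = -Σ p log p = 1.8862 nats
Perplexity = e^1.8862 = 6.5944

Interpretation: The model's uncertainty is equivalent to choosing uniformly among 6.6 options.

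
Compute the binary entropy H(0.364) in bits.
0.9460 bits

The binary entropy function is:
H(p) = -p log(p) - (1-p) log(1-p)

H(0.364) = -0.364 × log_2(0.364) - 0.636 × log_2(0.636)
H(0.364) = 0.9460 bits

Note: Binary entropy is maximized at p=0.5 (H=1 bit) and minimized at p=0 or p=1 (H=0).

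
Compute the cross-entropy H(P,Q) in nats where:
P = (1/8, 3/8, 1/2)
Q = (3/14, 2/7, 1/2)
1.0089 nats

Cross-entropy: H(P,Q) = -Σ p(x) log q(x)

Alternatively: H(P,Q) = H(P) + D_KL(P||Q)
H(P) = 0.9743 nats
D_KL(P||Q) = 0.0346 nats

H(P,Q) = 0.9743 + 0.0346 = 1.0089 nats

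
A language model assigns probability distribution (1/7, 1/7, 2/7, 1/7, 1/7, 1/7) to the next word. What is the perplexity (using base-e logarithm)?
5.7423

Perplexity is e^H (or exp(H) for natural log).

First, H = -Σ p log p = 1.7479 nats
Perplexity = e^1.7479 = 5.7423

Interpretation: The model's uncertainty is equivalent to choosing uniformly among 5.7 options.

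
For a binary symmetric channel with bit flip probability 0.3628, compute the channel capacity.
0.0550 bits

For a binary symmetric channel (BSC) with error probability p:
Capacity C = 1 - H(p) bits per symbol

where H(p) = -p log₂(p) - (1-p) log₂(1-p) is the binary entropy function.

H(0.3628) = 0.9450 bits
C = 1 - 0.9450 = 0.0550 bits per symbol

This means we can reliably transmit up to 0.0550 bits of information per channel use.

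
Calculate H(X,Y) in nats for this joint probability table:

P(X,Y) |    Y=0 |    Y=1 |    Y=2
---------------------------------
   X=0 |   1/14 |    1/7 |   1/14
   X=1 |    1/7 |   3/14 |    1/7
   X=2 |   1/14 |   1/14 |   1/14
2.1066 nats

Joint entropy is H(X,Y) = -Σ_{x,y} p(x,y) log p(x,y).

Summing over all non-zero entries:
H(X,Y) = -[1/14·log_e(1/14) + 1/7·log_e(1/7) + 1/14·log_e(1/14) + 1/7·log_e(1/7) + 3/14·log_e(3/14) + 1/7·log_e(1/7) + 1/14·log_e(1/14) + 1/14·log_e(1/14) + 1/14·log_e(1/14)]
H(X,Y) = 2.1066 nats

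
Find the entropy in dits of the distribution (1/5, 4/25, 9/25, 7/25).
0.5817 dits

Shannon entropy is H(X) = -Σ p(x) log p(x).

For P = (1/5, 4/25, 9/25, 7/25):
H = -1/5 × log_10(1/5) -4/25 × log_10(4/25) -9/25 × log_10(9/25) -7/25 × log_10(7/25)
H = 0.5817 dits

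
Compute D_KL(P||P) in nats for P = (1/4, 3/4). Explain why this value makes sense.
0.0000 nats

KL divergence satisfies the Gibbs inequality: D_KL(P||Q) ≥ 0 for all distributions P, Q.

D_KL(P||Q) = Σ p(x) log(p(x)/q(x))
Each term is p(x) × log_e(p(x)/p(x)) = p(x) × log_e(1) = 0, so the sum is 0.
D_KL(P||Q) = 0.0000 nats

When P = Q, the KL divergence is exactly 0, as there is no 'divergence' between identical distributions.

This non-negativity is a fundamental property: relative entropy cannot be negative because it measures how different Q is from P.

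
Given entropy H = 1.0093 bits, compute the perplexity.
2.0129

Perplexity is 2^H (or exp(H) for natural log).

H = 1.0093 bits
Perplexity = 2^1.0093 = 2.0129

Interpretation: The model's uncertainty is equivalent to choosing uniformly among 2.0 options.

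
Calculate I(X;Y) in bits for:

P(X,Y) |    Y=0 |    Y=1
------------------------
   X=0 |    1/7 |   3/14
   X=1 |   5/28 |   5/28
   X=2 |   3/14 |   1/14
0.0606 bits

Mutual information: I(X;Y) = H(X) + H(Y) - H(X,Y)

Marginals:
P(X) = (5/14, 5/14, 2/7), H(X) = 1.5774 bits
P(Y) = (15/28, 13/28), H(Y) = 0.9963 bits

Joint entropy: H(X,Y) = 2.5131 bits

I(X;Y) = 1.5774 + 0.9963 - 2.5131 = 0.0606 bits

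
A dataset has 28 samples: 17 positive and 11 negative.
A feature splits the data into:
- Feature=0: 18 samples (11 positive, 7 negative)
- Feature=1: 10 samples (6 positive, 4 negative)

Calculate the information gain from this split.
0.0001 bits

Information Gain = H(Y) - H(Y|Feature)

Before split:
P(positive) = 17/28 = 0.6071
H(Y) = 0.9666 bits

After split:
Feature=0: H = 0.9641 bits (weight = 18/28)
Feature=1: H = 0.9710 bits (weight = 10/28)
H(Y|Feature) = (18/28)×0.9641 + (10/28)×0.9710 = 0.9665 bits

Information Gain = 0.9666 - 0.9665 = 0.0001 bits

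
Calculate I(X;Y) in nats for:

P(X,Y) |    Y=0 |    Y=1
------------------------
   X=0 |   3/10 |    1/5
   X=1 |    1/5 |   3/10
0.0201 nats

Mutual information: I(X;Y) = H(X) + H(Y) - H(X,Y)

Marginals:
P(X) = (1/2, 1/2), H(X) = 0.6931 nats
P(Y) = (1/2, 1/2), H(Y) = 0.6931 nats

Joint entropy: H(X,Y) = 1.3662 nats

I(X;Y) = 0.6931 + 0.6931 - 1.3662 = 0.0201 nats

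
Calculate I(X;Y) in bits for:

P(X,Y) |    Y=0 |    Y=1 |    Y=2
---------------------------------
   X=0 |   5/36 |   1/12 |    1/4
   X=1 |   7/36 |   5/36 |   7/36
0.0196 bits

Mutual information: I(X;Y) = H(X) + H(Y) - H(X,Y)

Marginals:
P(X) = (17/36, 19/36), H(X) = 0.9978 bits
P(Y) = (1/3, 2/9, 4/9), H(Y) = 1.5305 bits

Joint entropy: H(X,Y) = 2.5086 bits

I(X;Y) = 0.9978 + 1.5305 - 2.5086 = 0.0196 bits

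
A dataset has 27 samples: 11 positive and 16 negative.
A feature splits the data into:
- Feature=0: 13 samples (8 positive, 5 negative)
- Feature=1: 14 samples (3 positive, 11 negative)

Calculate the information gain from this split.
0.1236 bits

Information Gain = H(Y) - H(Y|Feature)

Before split:
P(positive) = 11/27 = 0.4074
H(Y) = 0.9751 bits

After split:
Feature=0: H = 0.9612 bits (weight = 13/27)
Feature=1: H = 0.7496 bits (weight = 14/27)
H(Y|Feature) = (13/27)×0.9612 + (14/27)×0.7496 = 0.8515 bits

Information Gain = 0.9751 - 0.8515 = 0.1236 bits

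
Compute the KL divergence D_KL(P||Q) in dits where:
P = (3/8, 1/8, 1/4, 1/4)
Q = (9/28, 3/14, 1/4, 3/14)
0.0126 dits

KL divergence: D_KL(P||Q) = Σ p(x) log(p(x)/q(x))

Computing term by term:
  x=0: 3/8 × log_10[(3/8)/(9/28)] = 3/8 × 0.0669 = 0.0251
  x=1: 1/8 × log_10[(1/8)/(3/14)] = 1/8 × -0.2341 = -0.0293
  x=2: 1/4 × log_10[(1/4)/(1/4)] = 1/4 × 0.0000 = 0.0000
  x=3: 1/4 × log_10[(1/4)/(3/14)] = 1/4 × 0.0669 = 0.0167

D_KL(P||Q) = 0.0126 dits

Note: KL divergence is always non-negative and equals 0 iff P = Q.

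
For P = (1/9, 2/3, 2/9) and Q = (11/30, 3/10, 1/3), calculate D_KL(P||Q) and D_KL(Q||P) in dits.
D_KL(P||Q) = 0.1344, D_KL(Q||P) = 0.1448

KL divergence is not symmetric: D_KL(P||Q) ≠ D_KL(Q||P) in general.

D_KL(P||Q) = 0.1344 dits
D_KL(Q||P) = 0.1448 dits

No, they are not equal!

This asymmetry is why KL divergence is not a true distance metric.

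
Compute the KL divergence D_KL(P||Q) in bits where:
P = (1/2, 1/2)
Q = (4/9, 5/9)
0.0090 bits

KL divergence: D_KL(P||Q) = Σ p(x) log(p(x)/q(x))

Computing term by term:
  x=0: 1/2 × log_2[(1/2)/(4/9)] = 1/2 × 0.1699 = 0.0850
  x=1: 1/2 × log_2[(1/2)/(5/9)] = 1/2 × -0.1520 = -0.0760

D_KL(P||Q) = 0.0090 bits

Note: KL divergence is always non-negative and equals 0 iff P = Q.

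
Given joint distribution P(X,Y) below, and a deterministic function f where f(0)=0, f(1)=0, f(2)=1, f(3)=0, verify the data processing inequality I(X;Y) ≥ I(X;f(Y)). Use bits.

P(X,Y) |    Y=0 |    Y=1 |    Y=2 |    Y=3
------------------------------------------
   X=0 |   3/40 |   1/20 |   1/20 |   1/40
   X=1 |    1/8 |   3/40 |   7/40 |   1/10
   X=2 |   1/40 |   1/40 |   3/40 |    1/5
I(X;Y) = 0.1606, I(X;f(Y)) = 0.0148, inequality holds: 0.1606 ≥ 0.0148

Data Processing Inequality: For any Markov chain X → Y → Z, we have I(X;Y) ≥ I(X;Z).

Here Z = f(Y) is a deterministic function of Y, forming X → Y → Z.

Original I(X;Y) = 0.1606 bits

After applying f:
P(X,Z) where Z=f(Y):
- P(X,Z=0) = P(X,Y=0) + P(X,Y=1) + P(X,Y=3)
- P(X,Z=1) = P(X,Y=2)

I(X;Z) = I(X;f(Y)) = 0.0148 bits

Verification: 0.1606 ≥ 0.0148 ✓

Information cannot be created by processing; the function f can only lose information about X.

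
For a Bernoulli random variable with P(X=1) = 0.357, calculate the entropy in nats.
0.6517 nats

The binary entropy function is:
H(p) = -p log(p) - (1-p) log(1-p)

H(0.357) = -0.357 × log_e(0.357) - 0.643 × log_e(0.643)
H(0.357) = 0.6517 nats

Note: Binary entropy is maximized at p=0.5 (H=1 bit) and minimized at p=0 or p=1 (H=0).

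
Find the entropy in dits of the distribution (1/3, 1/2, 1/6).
0.4392 dits

Shannon entropy is H(X) = -Σ p(x) log p(x).

For P = (1/3, 1/2, 1/6):
H = -1/3 × log_10(1/3) -1/2 × log_10(1/2) -1/6 × log_10(1/6)
H = 0.4392 dits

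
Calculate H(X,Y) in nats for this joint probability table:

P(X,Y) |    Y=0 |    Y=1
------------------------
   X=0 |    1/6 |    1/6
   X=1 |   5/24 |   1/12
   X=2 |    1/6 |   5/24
1.7565 nats

Joint entropy is H(X,Y) = -Σ_{x,y} p(x,y) log p(x,y).

Summing over all non-zero entries:
H(X,Y) = -[1/6·log_e(1/6) + 1/6·log_e(1/6) + 5/24·log_e(5/24) + 1/12·log_e(1/12) + 1/6·log_e(1/6) + 5/24·log_e(5/24)]
H(X,Y) = 1.7565 nats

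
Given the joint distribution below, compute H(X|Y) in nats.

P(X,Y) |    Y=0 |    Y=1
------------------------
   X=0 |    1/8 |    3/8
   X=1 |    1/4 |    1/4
0.6593 nats

Using the chain rule: H(X|Y) = H(X,Y) - H(Y)

First, compute H(X,Y) = 1.3209 nats

Marginal P(Y) = (3/8, 5/8)
H(Y) = 0.6616 nats

H(X|Y) = H(X,Y) - H(Y) = 1.3209 - 0.6616 = 0.6593 nats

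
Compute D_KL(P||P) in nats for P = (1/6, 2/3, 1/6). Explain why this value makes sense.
0.0000 nats

KL divergence satisfies the Gibbs inequality: D_KL(P||Q) ≥ 0 for all distributions P, Q.

D_KL(P||Q) = Σ p(x) log(p(x)/q(x))
Each term is p(x) × log_e(p(x)/p(x)) = p(x) × log_e(1) = 0, so the sum is 0.
D_KL(P||Q) = 0.0000 nats

When P = Q, the KL divergence is exactly 0, as there is no 'divergence' between identical distributions.

This non-negativity is a fundamental property: relative entropy cannot be negative because it measures how different Q is from P.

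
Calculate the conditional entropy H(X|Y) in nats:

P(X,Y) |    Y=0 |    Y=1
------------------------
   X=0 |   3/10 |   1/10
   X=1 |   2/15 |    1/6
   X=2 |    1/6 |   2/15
1.0530 nats

Using the chain rule: H(X|Y) = H(X,Y) - H(Y)

First, compute H(X,Y) = 1.7260 nats

Marginal P(Y) = (3/5, 2/5)
H(Y) = 0.6730 nats

H(X|Y) = H(X,Y) - H(Y) = 1.7260 - 0.6730 = 1.0530 nats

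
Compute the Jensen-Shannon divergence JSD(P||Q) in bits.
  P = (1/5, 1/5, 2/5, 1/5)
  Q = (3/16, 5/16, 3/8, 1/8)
0.0157 bits

Jensen-Shannon divergence is:
JSD(P||Q) = 0.5 × D_KL(P||M) + 0.5 × D_KL(Q||M)
where M = 0.5 × (P + Q) is the mixture distribution.

M = 0.5 × (1/5, 1/5, 2/5, 1/5) + 0.5 × (3/16, 5/16, 3/8, 1/8) = (0.19375, 0.25625, 0.3875, 0.1625)

D_KL(P||M) = 0.0159 bits
D_KL(Q||M) = 0.0155 bits

JSD(P||Q) = 0.5 × 0.0159 + 0.5 × 0.0155 = 0.0157 bits

Unlike KL divergence, JSD is symmetric and bounded: 0 ≤ JSD ≤ log(2).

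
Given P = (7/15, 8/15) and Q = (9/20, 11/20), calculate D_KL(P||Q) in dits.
0.0002 dits

KL divergence: D_KL(P||Q) = Σ p(x) log(p(x)/q(x))

Computing term by term:
  x=0: 7/15 × log_10[(7/15)/(9/20)] = 7/15 × 0.0158 = 0.0074
  x=1: 8/15 × log_10[(8/15)/(11/20)] = 8/15 × -0.0134 = -0.0071

D_KL(P||Q) = 0.0002 dits

Note: KL divergence is always non-negative and equals 0 iff P = Q.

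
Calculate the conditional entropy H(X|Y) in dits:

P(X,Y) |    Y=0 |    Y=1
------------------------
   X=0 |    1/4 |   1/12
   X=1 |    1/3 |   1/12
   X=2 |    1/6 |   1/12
0.4648 dits

Using the chain rule: H(X|Y) = H(X,Y) - H(Y)

First, compute H(X,Y) = 0.7090 dits

Marginal P(Y) = (3/4, 1/4)
H(Y) = 0.2442 dits

H(X|Y) = H(X,Y) - H(Y) = 0.7090 - 0.2442 = 0.4648 dits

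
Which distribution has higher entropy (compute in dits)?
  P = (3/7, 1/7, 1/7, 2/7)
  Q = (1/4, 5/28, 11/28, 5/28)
Q

Computing entropies in dits:
H(P) = 0.5546
H(Q) = 0.5771

Distribution Q has higher entropy.

Intuition: The distribution closer to uniform (more spread out) has higher entropy.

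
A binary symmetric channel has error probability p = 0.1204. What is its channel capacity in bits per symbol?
0.4695 bits

For a binary symmetric channel (BSC) with error probability p:
Capacity C = 1 - H(p) bits per symbol

where H(p) = -p log₂(p) - (1-p) log₂(1-p) is the binary entropy function.

H(0.1204) = 0.5305 bits
C = 1 - 0.5305 = 0.4695 bits per symbol

This means we can reliably transmit up to 0.4695 bits of information per channel use.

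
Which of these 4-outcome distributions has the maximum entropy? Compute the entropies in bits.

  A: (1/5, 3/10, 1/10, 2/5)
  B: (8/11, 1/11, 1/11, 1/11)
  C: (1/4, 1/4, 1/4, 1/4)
C

For a discrete distribution over n outcomes, entropy is maximized by the uniform distribution.

Computing entropies:
H(A) = 1.8464 bits
H(B) = 1.2776 bits
H(C) = 2.0000 bits

The uniform distribution (where all probabilities equal 1/4) achieves the maximum entropy of log_2(4) = 2.0000 bits.

Distribution C has the highest entropy.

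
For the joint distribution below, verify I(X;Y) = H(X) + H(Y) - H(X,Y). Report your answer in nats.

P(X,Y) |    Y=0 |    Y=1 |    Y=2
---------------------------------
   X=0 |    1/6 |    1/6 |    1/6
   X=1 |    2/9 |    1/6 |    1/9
I(X;Y) = 0.0096 nats

Mutual information has multiple equivalent forms:
- I(X;Y) = H(X) - H(X|Y)
- I(X;Y) = H(Y) - H(Y|X)
- I(X;Y) = H(X) + H(Y) - H(X,Y)

Computing all quantities:
H(X) = 0.6931, H(Y) = 1.0893, H(X,Y) = 1.7729
H(X|Y) = 0.6836, H(Y|X) = 1.0797

Verification:
H(X) - H(X|Y) = 0.6931 - 0.6836 = 0.0096
H(Y) - H(Y|X) = 1.0893 - 1.0797 = 0.0096
H(X) + H(Y) - H(X,Y) = 0.6931 + 1.0893 - 1.7729 = 0.0096

All forms give I(X;Y) = 0.0096 nats. ✓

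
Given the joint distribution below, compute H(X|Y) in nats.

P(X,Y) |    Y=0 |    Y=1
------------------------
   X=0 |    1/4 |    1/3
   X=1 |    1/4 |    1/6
0.6648 nats

Using the chain rule: H(X|Y) = H(X,Y) - H(Y)

First, compute H(X,Y) = 1.3580 nats

Marginal P(Y) = (1/2, 1/2)
H(Y) = 0.6931 nats

H(X|Y) = H(X,Y) - H(Y) = 1.3580 - 0.6931 = 0.6648 nats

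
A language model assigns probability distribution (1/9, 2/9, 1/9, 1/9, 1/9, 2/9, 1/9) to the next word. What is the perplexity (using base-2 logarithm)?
6.6138

Perplexity is 2^H (or exp(H) for natural log).

First, H = -Σ p log p = 2.7255 bits
Perplexity = 2^2.7255 = 6.6138

Interpretation: The model's uncertainty is equivalent to choosing uniformly among 6.6 options.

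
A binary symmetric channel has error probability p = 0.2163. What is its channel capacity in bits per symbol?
0.2466 bits

For a binary symmetric channel (BSC) with error probability p:
Capacity C = 1 - H(p) bits per symbol

where H(p) = -p log₂(p) - (1-p) log₂(1-p) is the binary entropy function.

H(0.2163) = 0.7534 bits
C = 1 - 0.7534 = 0.2466 bits per symbol

This means we can reliably transmit up to 0.2466 bits of information per channel use.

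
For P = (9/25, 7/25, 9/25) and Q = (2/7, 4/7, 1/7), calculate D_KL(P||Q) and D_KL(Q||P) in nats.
D_KL(P||Q) = 0.2162, D_KL(Q||P) = 0.2096

KL divergence is not symmetric: D_KL(P||Q) ≠ D_KL(Q||P) in general.

D_KL(P||Q) = 0.2162 nats
D_KL(Q||P) = 0.2096 nats

No, they are not equal!

This asymmetry is why KL divergence is not a true distance metric.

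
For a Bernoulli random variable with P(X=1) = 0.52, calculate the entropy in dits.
0.3007 dits

The binary entropy function is:
H(p) = -p log(p) - (1-p) log(1-p)

H(0.52) = -0.52 × log_10(0.52) - 0.48 × log_10(0.48)
H(0.52) = 0.3007 dits

Note: Binary entropy is maximized at p=0.5 (H=1 bit) and minimized at p=0 or p=1 (H=0).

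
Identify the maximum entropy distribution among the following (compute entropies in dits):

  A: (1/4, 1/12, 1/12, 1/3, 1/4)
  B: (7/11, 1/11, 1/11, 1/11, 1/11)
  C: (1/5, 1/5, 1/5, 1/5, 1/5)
C

For a discrete distribution over n outcomes, entropy is maximized by the uniform distribution.

Computing entropies:
H(A) = 0.6399 dits
H(B) = 0.5036 dits
H(C) = 0.6990 dits

The uniform distribution (where all probabilities equal 1/5) achieves the maximum entropy of log_10(5) = 0.6990 dits.

Distribution C has the highest entropy.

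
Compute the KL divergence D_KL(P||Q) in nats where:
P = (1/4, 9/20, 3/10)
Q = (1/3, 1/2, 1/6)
0.0570 nats

KL divergence: D_KL(P||Q) = Σ p(x) log(p(x)/q(x))

Computing term by term:
  x=0: 1/4 × log_e[(1/4)/(1/3)] = 1/4 × -0.2877 = -0.0719
  x=1: 9/20 × log_e[(9/20)/(1/2)] = 9/20 × -0.1054 = -0.0474
  x=2: 3/10 × log_e[(3/10)/(1/6)] = 3/10 × 0.5878 = 0.1763

D_KL(P||Q) = 0.0570 nats

Note: KL divergence is always non-negative and equals 0 iff P = Q.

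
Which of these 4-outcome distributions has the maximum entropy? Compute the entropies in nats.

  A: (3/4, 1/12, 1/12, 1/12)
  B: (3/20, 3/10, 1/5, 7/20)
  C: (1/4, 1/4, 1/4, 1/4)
C

For a discrete distribution over n outcomes, entropy is maximized by the uniform distribution.

Computing entropies:
H(A) = 0.8370 nats
H(B) = 1.3351 nats
H(C) = 1.3863 nats

The uniform distribution (where all probabilities equal 1/4) achieves the maximum entropy of log_e(4) = 1.3863 nats.

Distribution C has the highest entropy.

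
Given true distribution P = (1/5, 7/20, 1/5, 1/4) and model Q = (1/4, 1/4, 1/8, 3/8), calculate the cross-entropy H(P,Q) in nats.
1.4236 nats

Cross-entropy: H(P,Q) = -Σ p(x) log q(x)

Alternatively: H(P,Q) = H(P) + D_KL(P||Q)
H(P) = 1.3578 nats
D_KL(P||Q) = 0.0658 nats

H(P,Q) = 1.3578 + 0.0658 = 1.4236 nats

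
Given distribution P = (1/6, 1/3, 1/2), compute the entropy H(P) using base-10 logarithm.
0.4392 dits

Shannon entropy is H(X) = -Σ p(x) log p(x).

For P = (1/6, 1/3, 1/2):
H = -1/6 × log_10(1/6) -1/3 × log_10(1/3) -1/2 × log_10(1/2)
H = 0.4392 dits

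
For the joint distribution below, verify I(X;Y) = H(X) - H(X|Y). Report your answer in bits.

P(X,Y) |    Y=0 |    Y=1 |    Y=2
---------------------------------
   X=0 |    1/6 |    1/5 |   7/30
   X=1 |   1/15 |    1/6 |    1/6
I(X;Y) = 0.0131 bits

Mutual information has multiple equivalent forms:
- I(X;Y) = H(X) - H(X|Y)
- I(X;Y) = H(Y) - H(Y|X)
- I(X;Y) = H(X) + H(Y) - H(X,Y)

Computing all quantities:
H(X) = 0.9710, H(Y) = 1.5494, H(X,Y) = 2.5072
H(X|Y) = 0.9578, H(Y|X) = 1.5363

Verification:
H(X) - H(X|Y) = 0.9710 - 0.9578 = 0.0131
H(Y) - H(Y|X) = 1.5494 - 1.5363 = 0.0131
H(X) + H(Y) - H(X,Y) = 0.9710 + 1.5494 - 2.5072 = 0.0131

All forms give I(X;Y) = 0.0131 bits. ✓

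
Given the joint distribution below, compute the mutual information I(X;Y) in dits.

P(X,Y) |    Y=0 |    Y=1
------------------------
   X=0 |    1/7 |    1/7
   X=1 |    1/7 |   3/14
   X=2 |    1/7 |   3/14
0.0018 dits

Mutual information: I(X;Y) = H(X) + H(Y) - H(X,Y)

Marginals:
P(X) = (2/7, 5/14, 5/14), H(X) = 0.4748 dits
P(Y) = (3/7, 4/7), H(Y) = 0.2966 dits

Joint entropy: H(X,Y) = 0.7696 dits

I(X;Y) = 0.4748 + 0.2966 - 0.7696 = 0.0018 dits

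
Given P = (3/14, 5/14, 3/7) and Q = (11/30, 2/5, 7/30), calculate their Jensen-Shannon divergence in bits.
0.0365 bits

Jensen-Shannon divergence is:
JSD(P||Q) = 0.5 × D_KL(P||M) + 0.5 × D_KL(Q||M)
where M = 0.5 × (P + Q) is the mixture distribution.

M = 0.5 × (3/14, 5/14, 3/7) + 0.5 × (11/30, 2/5, 7/30) = (0.290476, 0.378571, 0.330952)

D_KL(P||M) = 0.0357 bits
D_KL(Q||M) = 0.0373 bits

JSD(P||Q) = 0.5 × 0.0357 + 0.5 × 0.0373 = 0.0365 bits

Unlike KL divergence, JSD is symmetric and bounded: 0 ≤ JSD ≤ log(2).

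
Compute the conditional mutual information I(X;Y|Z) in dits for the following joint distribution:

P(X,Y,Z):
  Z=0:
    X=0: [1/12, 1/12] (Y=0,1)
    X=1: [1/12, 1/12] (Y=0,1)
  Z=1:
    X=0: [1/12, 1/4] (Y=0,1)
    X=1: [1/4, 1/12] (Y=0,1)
0.0379 dits

Conditional mutual information: I(X;Y|Z) = H(X|Z) + H(Y|Z) - H(X,Y|Z)

H(Z) = 0.2764
H(X,Z) = 0.5775 → H(X|Z) = 0.3010
H(Y,Z) = 0.5775 → H(Y|Z) = 0.3010
H(X,Y,Z) = 0.8406 → H(X,Y|Z) = 0.5642

I(X;Y|Z) = 0.3010 + 0.3010 - 0.5642 = 0.0379 dits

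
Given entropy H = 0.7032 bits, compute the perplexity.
1.6281

Perplexity is 2^H (or exp(H) for natural log).

H = 0.7032 bits
Perplexity = 2^0.7032 = 1.6281

Interpretation: The model's uncertainty is equivalent to choosing uniformly among 1.6 options.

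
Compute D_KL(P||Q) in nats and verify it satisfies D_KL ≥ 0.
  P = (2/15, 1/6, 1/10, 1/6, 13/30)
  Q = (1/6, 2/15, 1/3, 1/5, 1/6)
0.2707 nats

KL divergence satisfies the Gibbs inequality: D_KL(P||Q) ≥ 0 for all distributions P, Q.

D_KL(P||Q) = Σ p(x) log(p(x)/q(x))
Term by term:
  x=0: 2/15 × log_e[(2/15)/(1/6)] = -0.0298
  x=1: 1/6 × log_e[(1/6)/(2/15)] = 0.0372
  x=2: 1/10 × log_e[(1/10)/(1/3)] = -0.1204
  x=3: 1/6 × log_e[(1/6)/(1/5)] = -0.0304
  x=4: 13/30 × log_e[(13/30)/(1/6)] = 0.4141
D_KL(P||Q) = 0.2707 nats

D_KL(P||Q) = 0.2707 ≥ 0 ✓

This non-negativity is a fundamental property: relative entropy cannot be negative because it measures how different Q is from P.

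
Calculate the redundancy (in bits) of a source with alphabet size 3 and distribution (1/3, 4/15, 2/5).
0.0194 bits

Redundancy measures how far a source is from maximum entropy:
R = H_max - H(X)

Maximum entropy for 3 symbols: H_max = log_2(3) = 1.5850 bits
Actual entropy: H(X) = 1.5656 bits
Redundancy: R = 1.5850 - 1.5656 = 0.0194 bits

This redundancy represents potential for compression: the source could be compressed by 0.0194 bits per symbol.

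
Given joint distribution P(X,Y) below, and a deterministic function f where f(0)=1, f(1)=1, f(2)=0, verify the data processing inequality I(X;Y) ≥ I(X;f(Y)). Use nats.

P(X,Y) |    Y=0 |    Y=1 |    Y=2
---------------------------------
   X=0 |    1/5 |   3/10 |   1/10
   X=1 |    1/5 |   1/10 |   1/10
I(X;Y) = 0.0322, I(X;f(Y)) = 0.0051, inequality holds: 0.0322 ≥ 0.0051

Data Processing Inequality: For any Markov chain X → Y → Z, we have I(X;Y) ≥ I(X;Z).

Here Z = f(Y) is a deterministic function of Y, forming X → Y → Z.

Original I(X;Y) = 0.0322 nats

After applying f:
P(X,Z) where Z=f(Y):
- P(X,Z=0) = P(X,Y=2)
- P(X,Z=1) = P(X,Y=0) + P(X,Y=1)

I(X;Z) = I(X;f(Y)) = 0.0051 nats

Verification: 0.0322 ≥ 0.0051 ✓

Information cannot be created by processing; the function f can only lose information about X.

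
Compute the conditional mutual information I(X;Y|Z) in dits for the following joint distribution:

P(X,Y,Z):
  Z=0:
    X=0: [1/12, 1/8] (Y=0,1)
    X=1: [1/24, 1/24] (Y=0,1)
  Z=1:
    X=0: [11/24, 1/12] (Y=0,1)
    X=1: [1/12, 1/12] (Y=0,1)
0.0172 dits

Conditional mutual information: I(X;Y|Z) = H(X|Z) + H(Y|Z) - H(X,Y|Z)

H(Z) = 0.2622
H(X,Z) = 0.5058 → H(X|Z) = 0.2436
H(Y,Z) = 0.5165 → H(Y|Z) = 0.2543
H(X,Y,Z) = 0.7429 → H(X,Y|Z) = 0.4808

I(X;Y|Z) = 0.2436 + 0.2543 - 0.4808 = 0.0172 dits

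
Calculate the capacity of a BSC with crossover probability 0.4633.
0.0039 bits

For a binary symmetric channel (BSC) with error probability p:
Capacity C = 1 - H(p) bits per symbol

where H(p) = -p log₂(p) - (1-p) log₂(1-p) is the binary entropy function.

H(0.4633) = 0.9961 bits
C = 1 - 0.9961 = 0.0039 bits per symbol

This means we can reliably transmit up to 0.0039 bits of information per channel use.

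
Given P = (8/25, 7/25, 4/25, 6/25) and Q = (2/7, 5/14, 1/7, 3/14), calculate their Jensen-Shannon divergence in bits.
0.0050 bits

Jensen-Shannon divergence is:
JSD(P||Q) = 0.5 × D_KL(P||M) + 0.5 × D_KL(Q||M)
where M = 0.5 × (P + Q) is the mixture distribution.

M = 0.5 × (8/25, 7/25, 4/25, 6/25) + 0.5 × (2/7, 5/14, 1/7, 3/14) = (0.302857, 0.318571, 0.151429, 0.227143)

D_KL(P||M) = 0.0051 bits
D_KL(Q||M) = 0.0048 bits

JSD(P||Q) = 0.5 × 0.0051 + 0.5 × 0.0048 = 0.0050 bits

Unlike KL divergence, JSD is symmetric and bounded: 0 ≤ JSD ≤ log(2).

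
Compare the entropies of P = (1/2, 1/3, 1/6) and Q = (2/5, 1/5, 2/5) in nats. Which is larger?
Q

Computing entropies in nats:
H(P) = 1.0114
H(Q) = 1.0549

Distribution Q has higher entropy.

Intuition: The distribution closer to uniform (more spread out) has higher entropy.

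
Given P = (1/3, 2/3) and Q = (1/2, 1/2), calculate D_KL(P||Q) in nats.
0.0566 nats

KL divergence: D_KL(P||Q) = Σ p(x) log(p(x)/q(x))

Computing term by term:
  x=0: 1/3 × log_e[(1/3)/(1/2)] = 1/3 × -0.4055 = -0.1352
  x=1: 2/3 × log_e[(2/3)/(1/2)] = 2/3 × 0.2877 = 0.1918

D_KL(P||Q) = 0.0566 nats

Note: KL divergence is always non-negative and equals 0 iff P = Q.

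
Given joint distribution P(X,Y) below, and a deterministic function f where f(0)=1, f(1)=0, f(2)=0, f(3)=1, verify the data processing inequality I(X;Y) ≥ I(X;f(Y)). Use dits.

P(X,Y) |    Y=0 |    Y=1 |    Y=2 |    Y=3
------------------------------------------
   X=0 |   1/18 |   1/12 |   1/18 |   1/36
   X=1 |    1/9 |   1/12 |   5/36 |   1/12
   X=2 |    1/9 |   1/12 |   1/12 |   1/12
I(X;Y) = 0.0078, I(X;f(Y)) = 0.0032, inequality holds: 0.0078 ≥ 0.0032

Data Processing Inequality: For any Markov chain X → Y → Z, we have I(X;Y) ≥ I(X;Z).

Here Z = f(Y) is a deterministic function of Y, forming X → Y → Z.

Original I(X;Y) = 0.0078 dits

After applying f:
P(X,Z) where Z=f(Y):
- P(X,Z=0) = P(X,Y=1) + P(X,Y=2)
- P(X,Z=1) = P(X,Y=0) + P(X,Y=3)

I(X;Z) = I(X;f(Y)) = 0.0032 dits

Verification: 0.0078 ≥ 0.0032 ✓

Information cannot be created by processing; the function f can only lose information about X.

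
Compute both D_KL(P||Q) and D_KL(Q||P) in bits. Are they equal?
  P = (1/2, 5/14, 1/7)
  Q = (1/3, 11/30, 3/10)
D_KL(P||Q) = 0.1260, D_KL(Q||P) = 0.1401

KL divergence is not symmetric: D_KL(P||Q) ≠ D_KL(Q||P) in general.

D_KL(P||Q) = 0.1260 bits
D_KL(Q||P) = 0.1401 bits

No, they are not equal!

This asymmetry is why KL divergence is not a true distance metric.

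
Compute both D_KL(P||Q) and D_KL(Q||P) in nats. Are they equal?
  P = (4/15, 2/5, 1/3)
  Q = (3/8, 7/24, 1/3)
D_KL(P||Q) = 0.0354, D_KL(Q||P) = 0.0357

KL divergence is not symmetric: D_KL(P||Q) ≠ D_KL(Q||P) in general.

D_KL(P||Q) = 0.0354 nats
D_KL(Q||P) = 0.0357 nats

No, they are not equal!

This asymmetry is why KL divergence is not a true distance metric.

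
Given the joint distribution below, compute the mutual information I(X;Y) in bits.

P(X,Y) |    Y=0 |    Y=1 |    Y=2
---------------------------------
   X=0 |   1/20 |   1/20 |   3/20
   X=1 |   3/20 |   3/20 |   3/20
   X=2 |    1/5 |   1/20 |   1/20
0.1274 bits

Mutual information: I(X;Y) = H(X) + H(Y) - H(X,Y)

Marginals:
P(X) = (1/4, 9/20, 3/10), H(X) = 1.5395 bits
P(Y) = (2/5, 1/4, 7/20), H(Y) = 1.5589 bits

Joint entropy: H(X,Y) = 2.9710 bits

I(X;Y) = 1.5395 + 1.5589 - 2.9710 = 0.1274 bits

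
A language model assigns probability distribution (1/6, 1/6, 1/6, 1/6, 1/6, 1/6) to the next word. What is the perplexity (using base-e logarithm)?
6.0000

Perplexity is e^H (or exp(H) for natural log).

First, H = -Σ p log p = 1.7918 nats
Perplexity = e^1.7918 = 6.0000

Interpretation: The model's uncertainty is equivalent to choosing uniformly among 6.0 options.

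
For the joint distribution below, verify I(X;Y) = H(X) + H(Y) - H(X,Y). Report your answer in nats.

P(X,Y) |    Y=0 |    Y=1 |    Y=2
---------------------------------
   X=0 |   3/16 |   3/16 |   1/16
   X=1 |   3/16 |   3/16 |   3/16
I(X;Y) = 0.0249 nats

Mutual information has multiple equivalent forms:
- I(X;Y) = H(X) - H(X|Y)
- I(X;Y) = H(Y) - H(Y|X)
- I(X;Y) = H(X) + H(Y) - H(X,Y)

Computing all quantities:
H(X) = 0.6853, H(Y) = 1.0822, H(X,Y) = 1.7426
H(X|Y) = 0.6604, H(Y|X) = 1.0573

Verification:
H(X) - H(X|Y) = 0.6853 - 0.6604 = 0.0249
H(Y) - H(Y|X) = 1.0822 - 1.0573 = 0.0249
H(X) + H(Y) - H(X,Y) = 0.6853 + 1.0822 - 1.7426 = 0.0249

All forms give I(X;Y) = 0.0249 nats. ✓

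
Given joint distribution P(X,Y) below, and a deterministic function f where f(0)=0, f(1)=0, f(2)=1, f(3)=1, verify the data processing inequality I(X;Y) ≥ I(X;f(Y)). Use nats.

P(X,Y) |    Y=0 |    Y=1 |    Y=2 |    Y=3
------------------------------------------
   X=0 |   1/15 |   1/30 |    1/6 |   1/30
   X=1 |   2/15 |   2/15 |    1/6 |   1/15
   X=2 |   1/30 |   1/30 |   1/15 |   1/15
I(X;Y) = 0.0461, I(X;f(Y)) = 0.0205, inequality holds: 0.0461 ≥ 0.0205

Data Processing Inequality: For any Markov chain X → Y → Z, we have I(X;Y) ≥ I(X;Z).

Here Z = f(Y) is a deterministic function of Y, forming X → Y → Z.

Original I(X;Y) = 0.0461 nats

After applying f:
P(X,Z) where Z=f(Y):
- P(X,Z=0) = P(X,Y=0) + P(X,Y=1)
- P(X,Z=1) = P(X,Y=2) + P(X,Y=3)

I(X;Z) = I(X;f(Y)) = 0.0205 nats

Verification: 0.0461 ≥ 0.0205 ✓

Information cannot be created by processing; the function f can only lose information about X.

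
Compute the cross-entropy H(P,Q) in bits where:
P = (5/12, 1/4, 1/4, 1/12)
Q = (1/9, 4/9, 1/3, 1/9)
2.2737 bits

Cross-entropy: H(P,Q) = -Σ p(x) log q(x)

Alternatively: H(P,Q) = H(P) + D_KL(P||Q)
H(P) = 1.8250 bits
D_KL(P||Q) = 0.4487 bits

H(P,Q) = 1.8250 + 0.4487 = 2.2737 bits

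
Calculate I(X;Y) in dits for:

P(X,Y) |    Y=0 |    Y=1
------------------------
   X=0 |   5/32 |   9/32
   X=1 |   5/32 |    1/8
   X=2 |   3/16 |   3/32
0.0155 dits

Mutual information: I(X;Y) = H(X) + H(Y) - H(X,Y)

Marginals:
P(X) = (7/16, 9/32, 9/32), H(X) = 0.4670 dits
P(Y) = (1/2, 1/2), H(Y) = 0.3010 dits

Joint entropy: H(X,Y) = 0.7525 dits

I(X;Y) = 0.4670 + 0.3010 - 0.7525 = 0.0155 dits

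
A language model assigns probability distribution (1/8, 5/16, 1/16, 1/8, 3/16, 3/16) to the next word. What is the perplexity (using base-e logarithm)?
5.3891

Perplexity is e^H (or exp(H) for natural log).

First, H = -Σ p log p = 1.6844 nats
Perplexity = e^1.6844 = 5.3891

Interpretation: The model's uncertainty is equivalent to choosing uniformly among 5.4 options.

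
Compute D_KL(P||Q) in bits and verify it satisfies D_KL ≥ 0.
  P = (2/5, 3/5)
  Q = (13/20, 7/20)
0.1864 bits

KL divergence satisfies the Gibbs inequality: D_KL(P||Q) ≥ 0 for all distributions P, Q.

D_KL(P||Q) = Σ p(x) log(p(x)/q(x))
Term by term:
  x=0: 2/5 × log_2[(2/5)/(13/20)] = -0.2802
  x=1: 3/5 × log_2[(3/5)/(7/20)] = 0.4666
D_KL(P||Q) = 0.1864 bits

D_KL(P||Q) = 0.1864 ≥ 0 ✓

This non-negativity is a fundamental property: relative entropy cannot be negative because it measures how different Q is from P.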